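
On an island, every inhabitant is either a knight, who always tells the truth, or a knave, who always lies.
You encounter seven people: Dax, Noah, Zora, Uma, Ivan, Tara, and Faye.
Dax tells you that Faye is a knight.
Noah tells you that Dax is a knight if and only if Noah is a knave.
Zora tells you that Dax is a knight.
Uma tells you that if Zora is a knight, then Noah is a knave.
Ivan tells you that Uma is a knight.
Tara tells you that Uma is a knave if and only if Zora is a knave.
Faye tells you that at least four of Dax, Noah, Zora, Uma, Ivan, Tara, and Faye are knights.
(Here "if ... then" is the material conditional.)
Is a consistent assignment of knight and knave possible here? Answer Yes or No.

Yes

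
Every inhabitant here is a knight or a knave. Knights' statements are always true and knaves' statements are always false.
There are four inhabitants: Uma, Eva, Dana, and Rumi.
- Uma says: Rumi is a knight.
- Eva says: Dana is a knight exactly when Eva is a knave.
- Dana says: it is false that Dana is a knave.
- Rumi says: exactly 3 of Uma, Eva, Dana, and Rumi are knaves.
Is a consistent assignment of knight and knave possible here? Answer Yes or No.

One consistent assignment: Uma=knave, Eva=knave, Dana=knave, Rumi=knave.

Yes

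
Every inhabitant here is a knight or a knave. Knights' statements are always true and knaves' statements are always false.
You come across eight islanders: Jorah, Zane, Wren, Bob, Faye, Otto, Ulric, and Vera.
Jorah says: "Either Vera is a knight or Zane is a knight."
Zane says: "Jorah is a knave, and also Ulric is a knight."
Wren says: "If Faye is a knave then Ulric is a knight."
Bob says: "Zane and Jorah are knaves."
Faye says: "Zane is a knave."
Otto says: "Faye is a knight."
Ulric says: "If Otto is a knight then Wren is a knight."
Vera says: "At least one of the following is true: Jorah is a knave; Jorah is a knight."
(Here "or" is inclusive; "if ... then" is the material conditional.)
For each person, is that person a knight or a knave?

Knights: Jorah, Wren, Faye, Otto, Ulric, and Vera. Knaves: Zane and Bob.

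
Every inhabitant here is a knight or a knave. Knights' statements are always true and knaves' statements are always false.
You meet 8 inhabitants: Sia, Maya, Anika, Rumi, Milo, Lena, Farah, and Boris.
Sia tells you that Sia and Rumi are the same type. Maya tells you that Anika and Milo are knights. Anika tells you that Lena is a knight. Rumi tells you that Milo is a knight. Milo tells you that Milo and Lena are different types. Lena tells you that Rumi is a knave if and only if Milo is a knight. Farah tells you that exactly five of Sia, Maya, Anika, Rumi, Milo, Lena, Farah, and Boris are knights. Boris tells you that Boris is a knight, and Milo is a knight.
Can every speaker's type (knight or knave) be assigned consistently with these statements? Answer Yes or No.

Yes

One consistent assignment: Sia=knight, Maya=knave, Anika=knave, Rumi=knight, Milo=knight, Lena=knave, Farah=knight, Boris=knight.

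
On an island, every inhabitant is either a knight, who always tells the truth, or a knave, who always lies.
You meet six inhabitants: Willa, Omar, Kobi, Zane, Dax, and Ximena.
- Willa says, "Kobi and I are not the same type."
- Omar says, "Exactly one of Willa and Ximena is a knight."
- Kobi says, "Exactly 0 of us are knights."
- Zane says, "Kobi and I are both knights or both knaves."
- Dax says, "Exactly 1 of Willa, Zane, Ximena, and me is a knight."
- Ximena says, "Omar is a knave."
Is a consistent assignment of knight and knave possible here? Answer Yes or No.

No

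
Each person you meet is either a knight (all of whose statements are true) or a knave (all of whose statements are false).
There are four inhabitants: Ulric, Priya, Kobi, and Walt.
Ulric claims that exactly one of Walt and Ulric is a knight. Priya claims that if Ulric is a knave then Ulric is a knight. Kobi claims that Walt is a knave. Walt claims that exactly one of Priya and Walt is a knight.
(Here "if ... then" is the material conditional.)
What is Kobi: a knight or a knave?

Consistent assignments: {Ulric=knave, Priya=knave, Kobi=knight, Walt=knave}
In every consistent assignment, Kobi is a knight.

Kobi is a knight.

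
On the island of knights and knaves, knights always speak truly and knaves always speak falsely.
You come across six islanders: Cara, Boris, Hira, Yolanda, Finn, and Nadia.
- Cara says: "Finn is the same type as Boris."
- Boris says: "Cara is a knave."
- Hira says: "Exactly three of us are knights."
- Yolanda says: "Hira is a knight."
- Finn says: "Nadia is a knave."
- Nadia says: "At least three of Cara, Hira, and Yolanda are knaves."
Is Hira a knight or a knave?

Consistent assignments: {Cara=knave, Boris=knight, Hira=knave, Yolanda=knave, Finn=knave, Nadia=knight}
In every consistent assignment, Hira is a knave.

Hira is a knave.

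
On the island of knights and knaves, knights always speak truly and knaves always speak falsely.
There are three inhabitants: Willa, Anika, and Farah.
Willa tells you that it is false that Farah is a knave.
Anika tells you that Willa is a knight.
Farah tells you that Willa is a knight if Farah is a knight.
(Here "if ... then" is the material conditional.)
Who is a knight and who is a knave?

Willa is a knight, Anika is a knight, and Farah is a knight.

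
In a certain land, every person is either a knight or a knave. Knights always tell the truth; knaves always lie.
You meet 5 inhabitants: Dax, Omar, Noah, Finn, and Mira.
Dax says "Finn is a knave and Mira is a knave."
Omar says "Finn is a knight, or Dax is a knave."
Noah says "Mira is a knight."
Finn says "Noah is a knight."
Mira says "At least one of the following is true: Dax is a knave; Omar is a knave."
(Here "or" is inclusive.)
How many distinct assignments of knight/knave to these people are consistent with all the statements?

1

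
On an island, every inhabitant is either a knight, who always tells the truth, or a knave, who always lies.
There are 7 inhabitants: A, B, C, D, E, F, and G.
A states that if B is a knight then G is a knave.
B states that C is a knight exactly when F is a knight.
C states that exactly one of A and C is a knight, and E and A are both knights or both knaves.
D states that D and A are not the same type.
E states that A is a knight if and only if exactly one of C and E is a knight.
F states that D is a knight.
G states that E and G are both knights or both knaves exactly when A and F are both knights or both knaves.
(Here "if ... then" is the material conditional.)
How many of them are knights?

5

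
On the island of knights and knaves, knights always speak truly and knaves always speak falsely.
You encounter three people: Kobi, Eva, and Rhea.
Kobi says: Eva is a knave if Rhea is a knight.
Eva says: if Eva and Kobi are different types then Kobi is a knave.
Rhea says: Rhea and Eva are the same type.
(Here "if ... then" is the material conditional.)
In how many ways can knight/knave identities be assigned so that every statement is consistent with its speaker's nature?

2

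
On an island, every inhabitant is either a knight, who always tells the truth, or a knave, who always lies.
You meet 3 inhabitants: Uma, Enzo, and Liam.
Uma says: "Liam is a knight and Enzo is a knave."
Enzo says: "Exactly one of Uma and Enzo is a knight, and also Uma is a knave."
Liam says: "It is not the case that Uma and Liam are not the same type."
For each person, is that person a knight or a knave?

Uma is a knight, Enzo is a knave, and Liam is a knight.

Uma is a knight, so "Liam is a knight and Enzo is a knave" must be true — and it is.
Enzo is a knave, and the claim "exactly one of Uma and Enzo is a knight, and also Uma is a knave" is indeed False.
As a knight, Liam's statement "it is not the case that Uma and Liam are not the same type" should be true; it is.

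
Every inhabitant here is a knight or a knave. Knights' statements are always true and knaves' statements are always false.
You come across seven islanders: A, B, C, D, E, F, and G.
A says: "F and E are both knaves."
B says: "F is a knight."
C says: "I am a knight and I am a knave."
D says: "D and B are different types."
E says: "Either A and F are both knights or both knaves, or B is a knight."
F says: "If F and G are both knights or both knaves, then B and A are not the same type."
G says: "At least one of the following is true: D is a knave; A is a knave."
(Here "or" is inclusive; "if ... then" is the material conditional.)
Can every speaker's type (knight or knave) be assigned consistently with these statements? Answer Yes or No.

Checking all 128 assignments, each has at least one speaker whose statement's truth value contradicts their type.

No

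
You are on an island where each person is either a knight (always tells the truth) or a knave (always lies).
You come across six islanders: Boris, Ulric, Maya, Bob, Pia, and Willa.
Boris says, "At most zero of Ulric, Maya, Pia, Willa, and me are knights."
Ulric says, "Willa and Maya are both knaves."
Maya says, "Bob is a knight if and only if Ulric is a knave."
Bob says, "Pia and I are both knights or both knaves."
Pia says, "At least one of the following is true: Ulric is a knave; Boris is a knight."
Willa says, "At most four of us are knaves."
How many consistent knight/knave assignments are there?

2

Consistent assignments:
  Boris=knave, Ulric=knave, Maya=knight, Bob=knight, Pia=knight, Willa=knight
  Boris=knave, Ulric=knave, Maya=knave, Bob=knave, Pia=knight, Willa=knight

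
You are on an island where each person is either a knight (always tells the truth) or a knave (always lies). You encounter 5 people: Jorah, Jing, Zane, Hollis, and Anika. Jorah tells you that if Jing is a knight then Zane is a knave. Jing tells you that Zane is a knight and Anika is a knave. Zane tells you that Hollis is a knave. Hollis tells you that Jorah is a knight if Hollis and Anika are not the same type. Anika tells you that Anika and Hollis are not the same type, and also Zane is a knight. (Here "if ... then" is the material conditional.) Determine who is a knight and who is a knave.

Jorah (knight): "if Jing is a knight then Zane is a knave" — true. ✓
Jing is a knave, so "Zane is a knight and Anika is a knave" must be False — and it is.
Zane (knave): "Hollis is a knave" — False. ✓
Hollis (knight): "Jorah is a knight if Hollis and Anika are not the same type" — true. ✓
Since Anika is a knave, "Anika and Hollis are not the same type, and also Zane is a knight" needs to be False, which holds.

Jorah is a knight, Jing is a knave, Zane is a knave, Hollis is a knight, and Anika is a knave.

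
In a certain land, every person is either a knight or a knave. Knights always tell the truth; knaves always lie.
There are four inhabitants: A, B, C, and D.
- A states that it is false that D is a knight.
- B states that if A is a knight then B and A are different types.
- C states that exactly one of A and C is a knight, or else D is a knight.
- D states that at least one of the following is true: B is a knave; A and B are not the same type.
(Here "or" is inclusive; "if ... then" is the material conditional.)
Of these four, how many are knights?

3

The unique consistent assignment is A=knave, B=knight, C=knight, D=knight.
That has 3 knights.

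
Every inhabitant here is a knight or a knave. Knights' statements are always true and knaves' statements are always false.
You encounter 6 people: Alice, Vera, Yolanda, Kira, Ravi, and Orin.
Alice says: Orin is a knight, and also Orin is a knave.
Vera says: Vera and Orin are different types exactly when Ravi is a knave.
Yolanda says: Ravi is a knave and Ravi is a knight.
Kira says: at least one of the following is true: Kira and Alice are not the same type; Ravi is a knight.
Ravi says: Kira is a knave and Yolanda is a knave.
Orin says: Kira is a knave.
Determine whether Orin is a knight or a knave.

Orin is a knave.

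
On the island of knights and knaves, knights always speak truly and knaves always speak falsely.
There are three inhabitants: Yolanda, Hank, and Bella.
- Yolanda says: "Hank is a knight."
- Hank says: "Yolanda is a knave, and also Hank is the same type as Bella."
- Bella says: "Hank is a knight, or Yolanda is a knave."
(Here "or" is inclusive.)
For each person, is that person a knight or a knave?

Suppose Yolanda is a knight. Then Yolanda's statement "Hank is a knight" would have to be true. Checking the 4 ways to assign the others, none is consistent with every speaker.
(For instance, with Hank=knave, Bella=knight, Yolanda's claim "Hank is a knight" comes out false where it would need to be true.)
So Yolanda must be a knave, making "Hank is a knight" false. Taking Yolanda=knave, Hank=knave, Bella=knight, each remaining statement checks out:
  Hank (knave): "Yolanda is a knave, and also Hank is the same type as Bella" — false. ✓
  Bella (knight): "Hank is a knight, or Yolanda is a knave" — true. ✓
This is the unique consistent assignment.

Knights: Bella. Knaves: Yolanda and Hank.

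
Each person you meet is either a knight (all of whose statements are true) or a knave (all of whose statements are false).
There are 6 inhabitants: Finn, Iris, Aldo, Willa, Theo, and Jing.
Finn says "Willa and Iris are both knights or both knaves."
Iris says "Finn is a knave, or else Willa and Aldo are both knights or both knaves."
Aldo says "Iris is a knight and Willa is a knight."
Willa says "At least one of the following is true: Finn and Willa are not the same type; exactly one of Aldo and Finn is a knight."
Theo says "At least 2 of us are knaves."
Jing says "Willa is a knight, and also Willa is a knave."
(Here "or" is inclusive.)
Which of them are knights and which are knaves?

Finn is a knave, Iris is a knight, Aldo is a knave, Willa is a knave, Theo is a knight, and Jing is a knave.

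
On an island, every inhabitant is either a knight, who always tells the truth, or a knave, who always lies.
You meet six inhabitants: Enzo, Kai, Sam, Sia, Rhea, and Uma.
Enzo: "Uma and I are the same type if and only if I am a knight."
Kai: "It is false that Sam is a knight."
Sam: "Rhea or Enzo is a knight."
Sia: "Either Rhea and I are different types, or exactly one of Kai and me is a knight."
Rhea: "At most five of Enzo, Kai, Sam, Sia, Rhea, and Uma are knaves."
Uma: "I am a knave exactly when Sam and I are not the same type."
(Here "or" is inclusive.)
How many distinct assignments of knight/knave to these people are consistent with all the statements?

1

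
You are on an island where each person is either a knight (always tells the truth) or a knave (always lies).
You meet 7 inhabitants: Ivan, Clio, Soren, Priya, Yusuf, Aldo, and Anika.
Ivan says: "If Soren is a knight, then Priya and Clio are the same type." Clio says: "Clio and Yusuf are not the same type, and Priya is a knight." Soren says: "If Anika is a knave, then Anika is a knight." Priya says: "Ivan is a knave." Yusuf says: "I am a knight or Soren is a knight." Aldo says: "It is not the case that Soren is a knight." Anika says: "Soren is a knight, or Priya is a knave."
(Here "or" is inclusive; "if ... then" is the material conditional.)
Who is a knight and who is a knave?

Ivan is a knight, Clio is a knave, Soren is a knight, Priya is a knave, Yusuf is a knight, Aldo is a knave, and Anika is a knight.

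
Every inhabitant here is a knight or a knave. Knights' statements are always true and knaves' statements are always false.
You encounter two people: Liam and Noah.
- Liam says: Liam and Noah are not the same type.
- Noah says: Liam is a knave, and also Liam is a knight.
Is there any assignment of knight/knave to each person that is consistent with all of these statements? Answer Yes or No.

Yes

One consistent assignment: Liam=knight, Noah=knave.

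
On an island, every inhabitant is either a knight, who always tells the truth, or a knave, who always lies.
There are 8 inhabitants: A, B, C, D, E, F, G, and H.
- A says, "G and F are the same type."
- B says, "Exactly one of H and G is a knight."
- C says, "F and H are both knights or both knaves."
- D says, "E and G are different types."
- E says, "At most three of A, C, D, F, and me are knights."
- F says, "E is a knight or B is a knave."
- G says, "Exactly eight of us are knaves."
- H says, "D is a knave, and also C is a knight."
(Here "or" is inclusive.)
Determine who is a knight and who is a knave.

A is a knave; "G and F are the same type" is False, as required.
B is a knave, and the claim "exactly one of H and G is a knight" is indeed False.
C is a knave, so "F and H are both knights or both knaves" must be False — and it is.
D is a knight; "E and G are different types" is True, as required.
E (knight): "at most three of A, C, D, F, and me are knights" — True. ✓
F (knight): "E is a knight or B is a knave" — True. ✓
G is a knave, so "exactly eight of us are knaves" must be False — and it is.
Since H is a knave, "D is a knave, and also C is a knight" needs to be False, which holds.

A is a knave, B is a knave, C is a knave, D is a knight, E is a knight, F is a knight, G is a knave, and H is a knave.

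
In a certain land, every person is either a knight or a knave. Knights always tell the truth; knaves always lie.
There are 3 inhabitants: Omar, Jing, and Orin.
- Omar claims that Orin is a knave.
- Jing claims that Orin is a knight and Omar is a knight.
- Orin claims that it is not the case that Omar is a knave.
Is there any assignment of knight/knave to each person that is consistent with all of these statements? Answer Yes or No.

No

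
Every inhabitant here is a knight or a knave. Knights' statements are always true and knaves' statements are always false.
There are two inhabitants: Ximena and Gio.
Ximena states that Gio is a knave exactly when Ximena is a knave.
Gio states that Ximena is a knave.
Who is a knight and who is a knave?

Knights: Gio. Knaves: Ximena.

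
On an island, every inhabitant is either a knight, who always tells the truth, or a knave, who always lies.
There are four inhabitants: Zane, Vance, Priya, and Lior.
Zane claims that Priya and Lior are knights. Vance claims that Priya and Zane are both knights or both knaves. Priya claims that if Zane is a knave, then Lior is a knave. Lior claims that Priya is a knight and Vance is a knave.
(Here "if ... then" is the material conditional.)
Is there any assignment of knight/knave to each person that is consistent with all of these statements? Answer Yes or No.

Checking all 16 assignments, each has at least one speaker whose statement's truth value contradicts their type.

No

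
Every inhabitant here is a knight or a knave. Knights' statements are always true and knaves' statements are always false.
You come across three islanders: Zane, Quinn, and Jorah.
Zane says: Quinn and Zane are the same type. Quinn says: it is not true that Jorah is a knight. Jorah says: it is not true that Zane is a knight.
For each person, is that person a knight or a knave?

Suppose Zane is a knave. Then Zane's statement "Quinn and Zane are the same type" would have to be false. Checking the 4 ways to assign the others, none is consistent with every speaker.
(For instance, with Quinn=knight, Jorah=knave, Jorah's claim "it is not true that Zane is a knight" comes out true where it would need to be false.)
So Zane must be a knight, making "Quinn and Zane are the same type" true. Taking Zane=knight, Quinn=knight, Jorah=knave, each remaining statement checks out:
  Quinn (knight): "it is not true that Jorah is a knight" — true. ✓
  Jorah (knave): "it is not true that Zane is a knight" — false. ✓
This is the unique consistent assignment.

Knights: Zane and Quinn. Knaves: Jorah.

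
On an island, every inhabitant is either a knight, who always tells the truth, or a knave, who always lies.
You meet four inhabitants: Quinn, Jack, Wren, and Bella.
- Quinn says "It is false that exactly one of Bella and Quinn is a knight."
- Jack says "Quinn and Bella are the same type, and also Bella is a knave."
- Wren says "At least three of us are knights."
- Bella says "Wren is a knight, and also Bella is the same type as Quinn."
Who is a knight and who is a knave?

Quinn is a knight, so "it is false that exactly one of Bella and Quinn is a knight" must be True — and it is.
Since Jack is a knave, "Quinn and Bella are the same type, and also Bella is a knave" needs to be False, which holds.
Wren is a knight; "at least three of us are knights" is True, as required.
Bella is a knight, so "Wren is a knight, and also Bella is the same type as Quinn" must be True — and it is.

Knights: Quinn, Wren, and Bella. Knaves: Jack.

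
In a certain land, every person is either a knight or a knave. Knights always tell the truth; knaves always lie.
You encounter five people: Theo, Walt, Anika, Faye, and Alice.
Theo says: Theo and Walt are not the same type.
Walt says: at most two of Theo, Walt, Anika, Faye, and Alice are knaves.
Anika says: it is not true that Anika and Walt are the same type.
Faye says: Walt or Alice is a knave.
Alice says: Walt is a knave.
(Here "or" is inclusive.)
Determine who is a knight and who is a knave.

Knights: Faye and Alice. Knaves: Theo, Walt, and Anika.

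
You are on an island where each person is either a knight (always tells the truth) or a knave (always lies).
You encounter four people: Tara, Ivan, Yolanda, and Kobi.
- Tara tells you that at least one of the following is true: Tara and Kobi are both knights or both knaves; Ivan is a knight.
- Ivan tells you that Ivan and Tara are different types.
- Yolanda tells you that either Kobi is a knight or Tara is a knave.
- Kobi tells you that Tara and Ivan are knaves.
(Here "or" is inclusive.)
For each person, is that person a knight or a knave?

Tara is a knave, Ivan is a knave, Yolanda is a knight, and Kobi is a knight.

Tara is a knave, so "at least one of the following is true: Tara and Kobi are both knights or both knaves; Ivan is a knight" must be False — and it is.
As a knave, Ivan's statement "Ivan and Tara are different types" should be False; it is.
As a knight, Yolanda's statement "either Kobi is a knight or Tara is a knave" should be True; it is.
As a knight, Kobi's statement "Tara and Ivan are knaves" should be True; it is.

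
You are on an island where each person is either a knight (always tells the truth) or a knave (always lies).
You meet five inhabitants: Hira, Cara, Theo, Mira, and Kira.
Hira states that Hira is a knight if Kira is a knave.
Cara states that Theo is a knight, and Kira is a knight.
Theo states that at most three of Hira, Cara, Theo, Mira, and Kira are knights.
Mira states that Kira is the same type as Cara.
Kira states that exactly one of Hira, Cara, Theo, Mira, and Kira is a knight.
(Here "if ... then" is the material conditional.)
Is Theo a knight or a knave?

Theo is a knight.

Consistent assignments: {Hira=knight, Cara=knave, Theo=knight, Mira=knight, Kira=knave}; {Hira=knave, Cara=knave, Theo=knight, Mira=knight, Kira=knave}
In every consistent assignment, Theo is a knight.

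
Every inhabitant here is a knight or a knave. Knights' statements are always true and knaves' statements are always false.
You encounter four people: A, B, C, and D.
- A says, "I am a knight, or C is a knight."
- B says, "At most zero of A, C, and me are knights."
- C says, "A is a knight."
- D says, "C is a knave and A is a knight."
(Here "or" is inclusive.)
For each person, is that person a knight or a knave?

A is a knight, B is a knave, C is a knight, and D is a knave.

Suppose A is a knave. Then A's statement "I am a knight, or C is a knight" would have to be false. Checking the 8 ways to assign the others, none is consistent with every speaker.
(For instance, with B=knave, C=knight, D=knave, A's claim "I am a knight, or C is a knight" comes out true where it would need to be false.)
So A must be a knight, making "I am a knight, or C is a knight" true. Taking A=knight, B=knave, C=knight, D=knave, each remaining statement checks out:
  B (knave): "at most zero of A, C, and me are knights" — false. ✓
  C (knight): "A is a knight" — true. ✓
  D (knave): "C is a knave and A is a knight" — false. ✓
This is the unique consistent assignment.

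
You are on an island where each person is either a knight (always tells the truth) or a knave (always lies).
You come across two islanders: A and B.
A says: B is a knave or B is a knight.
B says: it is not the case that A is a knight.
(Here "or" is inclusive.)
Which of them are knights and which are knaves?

A is a knight and B is a knave.

Since A is a knight, "B is a knave or B is a knight" needs to be True, which holds.
B is a knave, so "it is not the case that A is a knight" must be false — and it is.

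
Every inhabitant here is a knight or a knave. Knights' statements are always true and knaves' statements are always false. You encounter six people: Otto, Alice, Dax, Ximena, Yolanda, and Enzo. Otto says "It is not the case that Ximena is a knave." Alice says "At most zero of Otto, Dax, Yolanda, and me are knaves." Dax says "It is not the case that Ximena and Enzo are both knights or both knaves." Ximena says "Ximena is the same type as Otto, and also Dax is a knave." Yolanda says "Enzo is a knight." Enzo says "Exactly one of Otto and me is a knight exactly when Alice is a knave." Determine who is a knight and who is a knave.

Otto is a knave, and the claim "it is not the case that Ximena is a knave" is indeed False.
Alice is a knave, so "at most zero of Otto, Dax, Yolanda, and me are knaves" must be False — and it is.
As a knight, Dax's statement "it is not the case that Ximena and Enzo are both knights or both knaves" should be true; it is.
As a knave, Ximena's statement "Ximena is the same type as Otto, and also Dax is a knave" should be False; it is.
Yolanda is a knight; "Enzo is a knight" is true, as required.
As a knight, Enzo's statement "exactly one of Otto and me is a knight exactly when Alice is a knave" should be true; it is.

Otto is a knave, Alice is a knave, Dax is a knight, Ximena is a knave, Yolanda is a knight, and Enzo is a knight.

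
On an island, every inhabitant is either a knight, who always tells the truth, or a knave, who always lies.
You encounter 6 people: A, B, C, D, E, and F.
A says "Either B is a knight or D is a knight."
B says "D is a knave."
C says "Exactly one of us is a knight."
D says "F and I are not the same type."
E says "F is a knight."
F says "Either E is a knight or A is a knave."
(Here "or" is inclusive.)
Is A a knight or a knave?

A is a knight.

Consistent assignments: {A=knight, B=knight, C=knave, D=knave, E=knave, F=knave}; {A=knight, B=knave, C=knave, D=knight, E=knave, F=knave}
In every consistent assignment, A is a knight.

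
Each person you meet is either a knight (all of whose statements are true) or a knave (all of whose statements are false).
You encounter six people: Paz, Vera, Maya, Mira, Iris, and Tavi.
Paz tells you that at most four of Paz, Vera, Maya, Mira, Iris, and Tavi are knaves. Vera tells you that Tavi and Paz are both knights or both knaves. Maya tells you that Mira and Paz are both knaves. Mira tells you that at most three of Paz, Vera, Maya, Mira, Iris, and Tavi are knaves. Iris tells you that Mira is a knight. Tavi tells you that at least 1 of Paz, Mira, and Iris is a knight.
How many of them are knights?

5

The unique consistent assignment is Paz=knight, Vera=knight, Maya=knave, Mira=knight, Iris=knight, Tavi=knight.
That has 5 knights.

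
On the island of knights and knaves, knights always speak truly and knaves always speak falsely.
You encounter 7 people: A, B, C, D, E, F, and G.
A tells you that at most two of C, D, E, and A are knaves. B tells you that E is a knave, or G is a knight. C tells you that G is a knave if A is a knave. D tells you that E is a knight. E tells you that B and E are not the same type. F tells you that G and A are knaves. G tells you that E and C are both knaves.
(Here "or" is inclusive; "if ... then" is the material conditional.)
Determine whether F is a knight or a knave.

F is a knave.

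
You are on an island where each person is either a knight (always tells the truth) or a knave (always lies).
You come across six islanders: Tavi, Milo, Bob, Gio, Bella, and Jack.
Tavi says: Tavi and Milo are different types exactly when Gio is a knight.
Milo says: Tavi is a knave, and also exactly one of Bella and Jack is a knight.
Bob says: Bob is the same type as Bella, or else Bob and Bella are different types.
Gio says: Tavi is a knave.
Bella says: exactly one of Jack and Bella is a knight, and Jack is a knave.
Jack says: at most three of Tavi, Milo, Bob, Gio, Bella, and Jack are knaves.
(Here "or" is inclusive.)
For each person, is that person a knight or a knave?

Tavi is a knave, and the claim "Tavi and Milo are different types exactly when Gio is a knight" is indeed False.
Milo is a knave; "Tavi is a knave, and also exactly one of Bella and Jack is a knight" is False, as required.
Bob is a knight, so "Bob is the same type as Bella, or else Bob and Bella are different types" must be true — and it is.
As a knight, Gio's statement "Tavi is a knave" should be true; it is.
Bella (knave): "exactly one of Jack and Bella is a knight, and Jack is a knave" — False. ✓
Jack is a knave, and the claim "at most three of Tavi, Milo, Bob, Gio, Bella, and Jack are knaves" is indeed False.

Knights: Bob and Gio. Knaves: Tavi, Milo, Bella, and Jack.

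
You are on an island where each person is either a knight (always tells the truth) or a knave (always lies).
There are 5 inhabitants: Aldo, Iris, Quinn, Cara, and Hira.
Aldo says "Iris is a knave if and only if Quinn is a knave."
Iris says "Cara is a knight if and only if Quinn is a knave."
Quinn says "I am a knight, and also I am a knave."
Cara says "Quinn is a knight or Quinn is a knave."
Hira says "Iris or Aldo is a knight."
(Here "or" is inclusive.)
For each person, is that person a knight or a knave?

Aldo is a knave, Iris is a knight, Quinn is a knave, Cara is a knight, and Hira is a knight.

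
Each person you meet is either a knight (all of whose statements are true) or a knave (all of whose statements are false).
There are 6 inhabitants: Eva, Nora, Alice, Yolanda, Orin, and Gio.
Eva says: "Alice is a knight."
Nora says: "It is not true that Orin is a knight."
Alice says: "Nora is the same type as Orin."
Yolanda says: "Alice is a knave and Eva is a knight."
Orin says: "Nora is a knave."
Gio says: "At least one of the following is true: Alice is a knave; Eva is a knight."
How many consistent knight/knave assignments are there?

2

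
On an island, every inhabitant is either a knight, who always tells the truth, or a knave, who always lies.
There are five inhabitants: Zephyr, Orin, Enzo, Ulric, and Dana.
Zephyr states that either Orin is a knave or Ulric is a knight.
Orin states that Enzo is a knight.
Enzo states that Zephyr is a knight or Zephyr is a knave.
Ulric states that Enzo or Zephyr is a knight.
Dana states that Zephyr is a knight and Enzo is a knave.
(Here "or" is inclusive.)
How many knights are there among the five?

4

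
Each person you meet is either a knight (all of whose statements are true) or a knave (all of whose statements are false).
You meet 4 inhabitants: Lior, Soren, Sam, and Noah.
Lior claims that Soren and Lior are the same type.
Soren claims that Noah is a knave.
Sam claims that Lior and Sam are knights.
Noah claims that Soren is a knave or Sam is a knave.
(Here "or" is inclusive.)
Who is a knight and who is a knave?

Suppose Lior is a knave. Then Lior's statement "Soren and Lior are the same type" would have to be false. Checking the 8 ways to assign the others, none is consistent with every speaker.
(For instance, with Soren=knight, Sam=knight, Noah=knave, Sam's claim "Lior and Sam are knights" comes out false where it would need to be true.)
So Lior must be a knight, making "Soren and Lior are the same type" true. Taking Lior=knight, Soren=knight, Sam=knight, Noah=knave, each remaining statement checks out:
  Soren (knight): "Noah is a knave" — true. ✓
  Sam (knight): "Lior and Sam are knights" — true. ✓
  Noah (knave): "Soren is a knave or Sam is a knave" — false. ✓
This is the unique consistent assignment.

Knights: Lior, Soren, and Sam. Knaves: Noah.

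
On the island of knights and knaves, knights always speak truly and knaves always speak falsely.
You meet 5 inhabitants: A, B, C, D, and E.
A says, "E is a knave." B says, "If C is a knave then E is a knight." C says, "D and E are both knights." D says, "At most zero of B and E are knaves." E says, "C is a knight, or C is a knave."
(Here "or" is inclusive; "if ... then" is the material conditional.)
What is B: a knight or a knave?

B is a knight.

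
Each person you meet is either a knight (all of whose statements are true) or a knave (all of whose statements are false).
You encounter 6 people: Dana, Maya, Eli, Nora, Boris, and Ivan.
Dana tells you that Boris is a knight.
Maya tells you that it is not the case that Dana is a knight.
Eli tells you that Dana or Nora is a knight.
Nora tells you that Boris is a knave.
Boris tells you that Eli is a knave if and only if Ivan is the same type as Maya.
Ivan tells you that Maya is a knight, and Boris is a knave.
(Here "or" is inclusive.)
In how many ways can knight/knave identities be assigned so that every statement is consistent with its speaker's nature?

1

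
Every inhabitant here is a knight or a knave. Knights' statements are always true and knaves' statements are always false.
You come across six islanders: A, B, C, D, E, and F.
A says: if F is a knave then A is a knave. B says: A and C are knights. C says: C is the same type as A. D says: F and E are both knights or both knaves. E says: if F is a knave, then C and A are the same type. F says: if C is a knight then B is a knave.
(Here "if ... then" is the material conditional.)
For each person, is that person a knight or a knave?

A is a knight, B is a knave, C is a knave, D is a knight, E is a knight, and F is a knight.

Since A is a knight, "if F is a knave then A is a knave" needs to be true, which holds.
B is a knave; "A and C are knights" is False, as required.
C is a knave, so "C is the same type as A" must be False — and it is.
D (knight): "F and E are both knights or both knaves" — true. ✓
Since E is a knight, "if F is a knave, then C and A are the same type" needs to be true, which holds.
F is a knight, and the claim "if C is a knight then B is a knave" is indeed true.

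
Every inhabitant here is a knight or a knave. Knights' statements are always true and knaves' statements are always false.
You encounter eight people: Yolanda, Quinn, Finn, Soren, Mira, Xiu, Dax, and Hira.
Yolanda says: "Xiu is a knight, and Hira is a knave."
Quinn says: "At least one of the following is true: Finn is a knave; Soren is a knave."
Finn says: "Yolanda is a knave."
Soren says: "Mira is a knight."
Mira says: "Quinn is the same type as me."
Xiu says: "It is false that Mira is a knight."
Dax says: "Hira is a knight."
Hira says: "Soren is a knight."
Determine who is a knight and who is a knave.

Yolanda is a knight, so "Xiu is a knight, and Hira is a knave" must be True — and it is.
As a knight, Quinn's statement "at least one of the following is true: Finn is a knave; Soren is a knave" should be True; it is.
As a knave, Finn's statement "Yolanda is a knave" should be False; it is.
Soren is a knave, and the claim "Mira is a knight" is indeed False.
Mira is a knave; "Quinn is the same type as me" is False, as required.
Xiu (knight): "it is false that Mira is a knight" — True. ✓
As a knave, Dax's statement "Hira is a knight" should be False; it is.
Hira is a knave, and the claim "Soren is a knight" is indeed False.

Knights: Yolanda, Quinn, and Xiu. Knaves: Finn, Soren, Mira, Dax, and Hira.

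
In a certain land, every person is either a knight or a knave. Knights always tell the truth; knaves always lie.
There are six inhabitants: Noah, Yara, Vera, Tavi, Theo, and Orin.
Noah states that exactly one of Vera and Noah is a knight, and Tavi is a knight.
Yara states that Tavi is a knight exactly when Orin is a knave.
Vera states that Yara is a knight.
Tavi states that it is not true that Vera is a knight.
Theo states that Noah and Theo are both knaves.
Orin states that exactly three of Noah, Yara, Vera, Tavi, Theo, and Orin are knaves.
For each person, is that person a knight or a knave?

Noah is a knight, Yara is a knave, Vera is a knave, Tavi is a knight, Theo is a knave, and Orin is a knight.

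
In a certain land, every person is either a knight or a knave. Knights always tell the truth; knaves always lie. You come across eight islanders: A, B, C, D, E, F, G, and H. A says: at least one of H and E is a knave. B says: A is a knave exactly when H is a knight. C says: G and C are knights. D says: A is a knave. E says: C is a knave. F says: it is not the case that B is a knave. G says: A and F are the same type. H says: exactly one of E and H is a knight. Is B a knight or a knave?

Consistent assignments: {A=knight, B=knight, C=knight, D=knave, E=knave, F=knight, G=knight, H=knave}
In every consistent assignment, B is a knight.

B is a knight.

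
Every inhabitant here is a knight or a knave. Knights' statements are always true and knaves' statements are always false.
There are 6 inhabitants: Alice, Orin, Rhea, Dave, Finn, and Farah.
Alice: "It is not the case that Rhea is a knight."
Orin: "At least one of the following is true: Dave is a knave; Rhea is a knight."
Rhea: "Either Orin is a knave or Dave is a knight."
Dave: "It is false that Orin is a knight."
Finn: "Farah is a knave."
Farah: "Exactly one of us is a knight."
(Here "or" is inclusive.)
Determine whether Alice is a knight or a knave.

Alice is a knight.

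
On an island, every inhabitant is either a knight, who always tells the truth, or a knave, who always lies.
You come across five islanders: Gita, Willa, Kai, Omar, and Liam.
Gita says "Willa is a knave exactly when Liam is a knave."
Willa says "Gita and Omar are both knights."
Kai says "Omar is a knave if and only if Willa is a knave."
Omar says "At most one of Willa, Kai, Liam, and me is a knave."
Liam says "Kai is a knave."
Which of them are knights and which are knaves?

Knights: Gita and Kai. Knaves: Willa, Omar, and Liam.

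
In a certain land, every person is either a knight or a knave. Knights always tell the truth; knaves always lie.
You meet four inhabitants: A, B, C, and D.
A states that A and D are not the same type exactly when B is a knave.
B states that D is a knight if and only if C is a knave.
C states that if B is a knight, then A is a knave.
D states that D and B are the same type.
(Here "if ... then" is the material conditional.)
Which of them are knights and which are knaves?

Suppose A is a knave. Then A's statement "A and D are not the same type exactly when B is a knave" would have to be false. Checking the 8 ways to assign the others, none is consistent with every speaker.
(For instance, with B=knight, C=knave, D=knight, C's claim "if B is a knight, then A is a knave" comes out true where it would need to be false.)
So A must be a knight, making "A and D are not the same type exactly when B is a knave" true. Taking A=knight, B=knight, C=knave, D=knight, each remaining statement checks out:
  B (knight): "D is a knight if and only if C is a knave" — true. ✓
  C (knave): "if B is a knight, then A is a knave" — false. ✓
  D (knight): "D and B are the same type" — true. ✓
This is the unique consistent assignment.

A is a knight, B is a knight, C is a knave, and D is a knight.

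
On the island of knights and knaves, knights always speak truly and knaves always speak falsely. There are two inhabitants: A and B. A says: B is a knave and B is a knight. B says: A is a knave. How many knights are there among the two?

The unique consistent assignment is A=knave, B=knight.
That has 1 knight.

1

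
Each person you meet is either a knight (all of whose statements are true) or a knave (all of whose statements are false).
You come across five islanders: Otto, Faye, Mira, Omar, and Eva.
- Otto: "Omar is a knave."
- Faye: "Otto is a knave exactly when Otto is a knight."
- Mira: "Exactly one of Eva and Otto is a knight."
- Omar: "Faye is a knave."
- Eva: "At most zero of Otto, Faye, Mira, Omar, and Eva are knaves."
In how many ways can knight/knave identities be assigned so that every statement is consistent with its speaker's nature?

1

Consistent assignments:
  Otto=knave, Faye=knave, Mira=knave, Omar=knight, Eva=knave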